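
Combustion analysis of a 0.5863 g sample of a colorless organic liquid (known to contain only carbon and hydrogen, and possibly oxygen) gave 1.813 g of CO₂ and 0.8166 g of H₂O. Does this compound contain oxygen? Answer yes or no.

no

mol C = 1.813 g CO₂ ÷ 44.009 g/mol = 0.041196 mol
mol H = 2 × 0.8166 g H₂O ÷ 18.015 g/mol = 0.090658 mol
C and H together account for 0.58619 g — essentially the entire 0.5863 g sample — so the compound contains no oxygen.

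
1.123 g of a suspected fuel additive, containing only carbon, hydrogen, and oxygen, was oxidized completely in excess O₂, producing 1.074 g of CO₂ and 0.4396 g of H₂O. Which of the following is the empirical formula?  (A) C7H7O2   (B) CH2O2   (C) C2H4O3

(B) CH2O2

mol C = 1.074 g CO₂ ÷ 44.009 g/mol = 0.024404 mol
mol H = 2 × 0.4396 g H₂O ÷ 18.015 g/mol = 0.048804 mol
mass O = 1.123 − (0.29312 + 0.049194) = 0.78069 g → mol O = 0.78069 ÷ 15.999 = 0.048796 mol
Divide by the smallest (0.024404 mol): C 1.000, H 2.000, O 2.000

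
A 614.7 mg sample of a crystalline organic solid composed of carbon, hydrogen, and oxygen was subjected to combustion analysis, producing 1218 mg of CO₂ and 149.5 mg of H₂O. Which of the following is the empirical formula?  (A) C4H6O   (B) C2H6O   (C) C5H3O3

mol C = 1.218 g CO₂ ÷ 44.009 g/mol = 0.027676 mol
mol H = 2 × 0.1495 g H₂O ÷ 18.015 g/mol = 0.016597 mol
mass O = 0.6147 − (0.33242 + 0.016730) = 0.26555 g → mol O = 0.26555 ÷ 15.999 = 0.016598 mol
Divide by the smallest (0.016597 mol): C 1.668, H 1.000, O 1.000
Multiplying each by 3 gives whole numbers: C 5.00, H 3.00, O 3.00

(C) C5H3O3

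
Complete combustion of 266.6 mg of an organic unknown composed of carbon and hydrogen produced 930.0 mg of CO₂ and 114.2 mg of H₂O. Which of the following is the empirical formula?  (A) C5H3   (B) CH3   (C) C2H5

(A) C5H3

mol C = 0.9300 g CO₂ ÷ 44.009 g/mol = 0.021132 mol
mol H = 2 × 0.1142 g H₂O ÷ 18.015 g/mol = 0.012678 mol
Divide by the smallest (0.012678 mol): C 1.667, H 1.000
Multiplying each by 3 gives whole numbers: C 5.00, H 3.00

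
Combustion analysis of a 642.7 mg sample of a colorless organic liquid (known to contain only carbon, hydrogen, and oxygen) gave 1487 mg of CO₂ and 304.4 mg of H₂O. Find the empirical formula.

C8H8O3

mol C = 1.487 g CO₂ ÷ 44.009 g/mol = 0.033789 mol
mol H = 2 × 0.3044 g H₂O ÷ 18.015 g/mol = 0.033794 mol
mass O = 0.6427 − (0.40583 + 0.034064) = 0.20280 g → mol O = 0.20280 ÷ 15.999 = 0.012676 mol
Divide by the smallest (0.012676 mol): C 2.666, H 2.666, O 1.000
Multiplying each by 3 gives whole numbers: C 8.00, H 8.00, O 3.00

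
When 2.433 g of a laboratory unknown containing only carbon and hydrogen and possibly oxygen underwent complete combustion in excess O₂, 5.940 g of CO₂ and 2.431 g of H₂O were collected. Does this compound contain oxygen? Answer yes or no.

yes

mol C = 5.940 g CO₂ ÷ 44.009 g/mol = 0.13497 mol
mol H = 2 × 2.431 g H₂O ÷ 18.015 g/mol = 0.26989 mol
C and H account for only 1.8932 g of the 2.433 g sample; the remaining 0.53980 g must be oxygen.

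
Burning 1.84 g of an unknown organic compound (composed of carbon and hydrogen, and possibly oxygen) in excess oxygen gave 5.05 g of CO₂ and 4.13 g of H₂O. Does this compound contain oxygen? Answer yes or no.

no

mol C = 5.05 g CO₂ ÷ 44.009 g/mol = 0.1147 mol
mol H = 2 × 4.13 g H₂O ÷ 18.015 g/mol = 0.4585 mol
C and H together account for 1.840 g — essentially the entire 1.84 g sample — so the compound contains no oxygen.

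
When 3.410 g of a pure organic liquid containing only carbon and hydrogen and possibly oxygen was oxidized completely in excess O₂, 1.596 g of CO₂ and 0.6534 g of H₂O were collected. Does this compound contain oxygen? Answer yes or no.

mol C = 1.596 g CO₂ ÷ 44.009 g/mol = 0.036265 mol
mol H = 2 × 0.6534 g H₂O ÷ 18.015 g/mol = 0.072540 mol
C and H account for only 0.50870 g of the 3.410 g sample; the remaining 2.9013 g must be oxygen.

yes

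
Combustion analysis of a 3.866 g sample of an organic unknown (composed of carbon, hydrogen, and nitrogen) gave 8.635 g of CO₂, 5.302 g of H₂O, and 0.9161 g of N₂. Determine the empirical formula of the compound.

C3H9N

mol C = 8.635 g CO₂ ÷ 44.009 g/mol = 0.19621 mol
mol H = 2 × 5.302 g H₂O ÷ 18.015 g/mol = 0.58862 mol
mol N = 2 × 0.9161 g N₂ ÷ 28.014 g/mol = 0.065403 mol
Divide by the smallest (0.065403 mol): C 3.000, H 9.000, N 1.000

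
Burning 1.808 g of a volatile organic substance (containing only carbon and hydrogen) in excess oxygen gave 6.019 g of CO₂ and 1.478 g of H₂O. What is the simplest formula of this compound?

mol C = 6.019 g CO₂ ÷ 44.009 g/mol = 0.13677 mol
mol H = 2 × 1.478 g H₂O ÷ 18.015 g/mol = 0.16409 mol
Divide by the smallest (0.13677 mol): C 1.000, H 1.200
Multiplying each by 5 gives whole numbers: C 5.00, H 6.00

C5H6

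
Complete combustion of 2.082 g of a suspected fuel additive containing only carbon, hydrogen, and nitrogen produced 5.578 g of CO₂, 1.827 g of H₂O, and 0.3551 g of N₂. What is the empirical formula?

mol C = 5.578 g CO₂ ÷ 44.009 g/mol = 0.12675 mol
mol H = 2 × 1.827 g H₂O ÷ 18.015 g/mol = 0.20283 mol
mol N = 2 × 0.3551 g N₂ ÷ 28.014 g/mol = 0.025352 mol
Divide by the smallest (0.025352 mol): C 5.000, H 8.001, N 1.000

C5H8N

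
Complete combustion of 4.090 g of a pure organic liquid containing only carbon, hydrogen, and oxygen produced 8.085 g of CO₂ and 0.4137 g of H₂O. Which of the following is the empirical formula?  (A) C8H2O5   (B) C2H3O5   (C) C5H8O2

(A) C8H2O5

mol C = 8.085 g CO₂ ÷ 44.009 g/mol = 0.18371 mol
mol H = 2 × 0.4137 g H₂O ÷ 18.015 g/mol = 0.045928 mol
mass O = 4.090 − (2.2066 + 0.046296) = 1.8371 g → mol O = 1.8371 ÷ 15.999 = 0.11483 mol
Divide by the smallest (0.045928 mol): C 4.000, H 1.000, O 2.500
Multiplying each by 2 gives whole numbers: C 8.00, H 2.00, O 5.00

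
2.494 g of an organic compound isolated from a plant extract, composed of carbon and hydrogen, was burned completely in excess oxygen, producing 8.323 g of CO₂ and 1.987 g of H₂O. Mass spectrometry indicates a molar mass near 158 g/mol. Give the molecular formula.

mol C = 8.323 g CO₂ ÷ 44.009 g/mol = 0.18912 mol
mol H = 2 × 1.987 g H₂O ÷ 18.015 g/mol = 0.22059 mol
Divide by the smallest (0.18912 mol): C 1.000, H 1.166
Multiplying each by 6 gives whole numbers: C 6.00, H 7.00
Empirical formula: C6H7
Empirical-formula mass = 79.12 g/mol; 158 ÷ 79.12 ≈ 2, so the molecular formula is C12H14.

C12H14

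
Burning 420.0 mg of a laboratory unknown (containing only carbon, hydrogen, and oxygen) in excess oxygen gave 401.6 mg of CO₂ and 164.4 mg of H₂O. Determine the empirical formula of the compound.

CH2O2

mol C = 0.4016 g CO₂ ÷ 44.009 g/mol = 0.0091254 mol
mol H = 2 × 0.1644 g H₂O ÷ 18.015 g/mol = 0.018251 mol
mass O = 0.4200 − (0.10961 + 0.018397) = 0.29200 g → mol O = 0.29200 ÷ 15.999 = 0.018251 mol
Divide by the smallest (0.0091254 mol): C 1.000, H 2.000, O 2.000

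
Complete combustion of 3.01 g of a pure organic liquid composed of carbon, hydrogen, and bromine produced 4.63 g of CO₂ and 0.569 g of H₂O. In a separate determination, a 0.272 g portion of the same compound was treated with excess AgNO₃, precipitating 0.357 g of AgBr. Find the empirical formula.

C5H3Br

mol C = 4.63 g CO₂ ÷ 44.009 g/mol = 0.1052 mol
mol H = 2 × 0.569 g H₂O ÷ 18.015 g/mol = 0.06317 mol
From the AgBr data: mol Br per gram of compound = (0.357 ÷ 187.772) ÷ 0.272 = 0.006990 mol/g, so in the 3.01 g combustion sample mol Br = 0.02104 mol
Divide by the smallest (0.02104 mol): C 5.000, H 3.002, Br 1.000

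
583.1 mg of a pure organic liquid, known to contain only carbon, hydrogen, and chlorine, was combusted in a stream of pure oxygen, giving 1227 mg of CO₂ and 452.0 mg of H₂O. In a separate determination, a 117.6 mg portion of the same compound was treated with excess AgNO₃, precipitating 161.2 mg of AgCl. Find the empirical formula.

C5H9Cl

mol C = 1.227 g CO₂ ÷ 44.009 g/mol = 0.027881 mol
mol H = 2 × 0.4520 g H₂O ÷ 18.015 g/mol = 0.050180 mol
From the AgCl data: mol Cl per gram of compound = (0.1612 ÷ 143.318) ÷ 0.1176 = 0.0095644 mol/g, so in the 0.5831 g combustion sample mol Cl = 0.0055770 mol
Divide by the smallest (0.0055770 mol): C 4.999, H 8.998, Cl 1.000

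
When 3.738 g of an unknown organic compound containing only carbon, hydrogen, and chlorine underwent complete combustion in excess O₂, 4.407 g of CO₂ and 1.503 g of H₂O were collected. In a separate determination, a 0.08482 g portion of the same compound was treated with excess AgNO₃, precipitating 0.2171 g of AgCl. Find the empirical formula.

C3H5Cl2

mol C = 4.407 g CO₂ ÷ 44.009 g/mol = 0.10014 mol
mol H = 2 × 1.503 g H₂O ÷ 18.015 g/mol = 0.16686 mol
From the AgCl data: mol Cl per gram of compound = (0.2171 ÷ 143.318) ÷ 0.08482 = 0.017859 mol/g, so in the 3.738 g combustion sample mol Cl = 0.066758 mol
Divide by the smallest (0.066758 mol): C 1.500, H 2.500, Cl 1.000
Multiplying each by 2 gives whole numbers: C 3.00, H 5.00, Cl 2.00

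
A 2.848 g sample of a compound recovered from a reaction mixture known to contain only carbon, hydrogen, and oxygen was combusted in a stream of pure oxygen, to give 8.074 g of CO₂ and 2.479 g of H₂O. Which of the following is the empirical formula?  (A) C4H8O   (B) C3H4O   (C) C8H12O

mol C = 8.074 g CO₂ ÷ 44.009 g/mol = 0.18346 mol
mol H = 2 × 2.479 g H₂O ÷ 18.015 g/mol = 0.27522 mol
mass O = 2.848 − (2.2036 + 0.27742) = 0.36702 g → mol O = 0.36702 ÷ 15.999 = 0.022940 mol
Divide by the smallest (0.022940 mol): C 7.998, H 11.997, O 1.000

(C) C8H12O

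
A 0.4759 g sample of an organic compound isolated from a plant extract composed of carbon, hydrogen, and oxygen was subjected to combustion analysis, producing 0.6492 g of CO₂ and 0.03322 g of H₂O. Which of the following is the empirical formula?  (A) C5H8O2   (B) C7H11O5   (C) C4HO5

(C) C4HO5

mol C = 0.6492 g CO₂ ÷ 44.009 g/mol = 0.014752 mol
mol H = 2 × 0.03322 g H₂O ÷ 18.015 g/mol = 0.0036880 mol
mass O = 0.4759 − (0.17718 + 0.0037175) = 0.29500 g → mol O = 0.29500 ÷ 15.999 = 0.018439 mol
Divide by the smallest (0.0036880 mol): C 4.000, H 1.000, O 5.000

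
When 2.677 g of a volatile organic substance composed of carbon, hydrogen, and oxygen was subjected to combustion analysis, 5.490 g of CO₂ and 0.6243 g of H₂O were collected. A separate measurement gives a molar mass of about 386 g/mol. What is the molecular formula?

C18H10O10

mol C = 5.490 g CO₂ ÷ 44.009 g/mol = 0.12475 mol
mol H = 2 × 0.6243 g H₂O ÷ 18.015 g/mol = 0.069309 mol
mass O = 2.677 − (1.4983 + 0.069863) = 1.1088 g → mol O = 1.1088 ÷ 15.999 = 0.069304 mol
Divide by the smallest (0.069304 mol): C 1.800, H 1.000, O 1.000
Multiplying each by 5 gives whole numbers: C 9.00, H 5.00, O 5.00
Empirical formula: C9H5O5
Empirical-formula mass = 193.13 g/mol; 386 ÷ 193.13 ≈ 2, so the molecular formula is C18H10O10.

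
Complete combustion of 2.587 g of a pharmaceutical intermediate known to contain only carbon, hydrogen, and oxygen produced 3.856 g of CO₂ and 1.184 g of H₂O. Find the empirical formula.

C2H3O2

mol C = 3.856 g CO₂ ÷ 44.009 g/mol = 0.087618 mol
mol H = 2 × 1.184 g H₂O ÷ 18.015 g/mol = 0.13145 mol
mass O = 2.587 − (1.0524 + 0.13250) = 1.4021 g → mol O = 1.4021 ÷ 15.999 = 0.087638 mol
Divide by the smallest (0.087618 mol): C 1.000, H 1.500, O 1.000
Multiplying each by 2 gives whole numbers: C 2.00, H 3.00, O 2.00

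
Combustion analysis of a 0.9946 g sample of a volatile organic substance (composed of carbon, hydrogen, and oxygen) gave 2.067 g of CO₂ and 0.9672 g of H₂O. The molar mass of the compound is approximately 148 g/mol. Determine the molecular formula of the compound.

mol C = 2.067 g CO₂ ÷ 44.009 g/mol = 0.046968 mol
mol H = 2 × 0.9672 g H₂O ÷ 18.015 g/mol = 0.10738 mol
mass O = 0.9946 − (0.56413 + 0.10824) = 0.32224 g → mol O = 0.32224 ÷ 15.999 = 0.020141 mol
Divide by the smallest (0.020141 mol): C 2.332, H 5.331, O 1.000
Multiplying each by 3 gives whole numbers: C 7.00, H 15.99, O 3.00
Empirical formula: C7H16O3
Empirical-formula mass = 148.20 g/mol; 148 ÷ 148.20 ≈ 1, so the molecular formula is C7H16O3.

C7H16O3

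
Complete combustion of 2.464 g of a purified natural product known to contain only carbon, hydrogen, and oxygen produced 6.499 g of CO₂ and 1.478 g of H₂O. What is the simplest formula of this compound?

C9H10O2

mol C = 6.499 g CO₂ ÷ 44.009 g/mol = 0.14767 mol
mol H = 2 × 1.478 g H₂O ÷ 18.015 g/mol = 0.16409 mol
mass O = 2.464 − (1.7737 + 0.16540) = 0.52489 g → mol O = 0.52489 ÷ 15.999 = 0.032807 mol
Divide by the smallest (0.032807 mol): C 4.501, H 5.001, O 1.000
Multiplying each by 2 gives whole numbers: C 9.00, H 10.00, O 2.00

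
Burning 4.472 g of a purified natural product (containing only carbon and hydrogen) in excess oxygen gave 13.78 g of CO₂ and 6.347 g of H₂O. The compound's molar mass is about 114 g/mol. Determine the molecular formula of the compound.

mol C = 13.78 g CO₂ ÷ 44.009 g/mol = 0.31312 mol
mol H = 2 × 6.347 g H₂O ÷ 18.015 g/mol = 0.70464 mol
Divide by the smallest (0.31312 mol): C 1.000, H 2.250
Multiplying each by 4 gives whole numbers: C 4.00, H 9.00
Empirical formula: C4H9
Empirical-formula mass = 57.12 g/mol; 114 ÷ 57.12 ≈ 2, so the molecular formula is C8H18.

C8H18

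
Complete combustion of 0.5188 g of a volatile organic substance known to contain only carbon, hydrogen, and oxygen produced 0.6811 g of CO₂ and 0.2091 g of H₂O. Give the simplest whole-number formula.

C4H6O5

mol C = 0.6811 g CO₂ ÷ 44.009 g/mol = 0.015476 mol
mol H = 2 × 0.2091 g H₂O ÷ 18.015 g/mol = 0.023214 mol
mass O = 0.5188 − (0.18589 + 0.023400) = 0.30951 g → mol O = 0.30951 ÷ 15.999 = 0.019346 mol
Divide by the smallest (0.015476 mol): C 1.000, H 1.500, O 1.250
Multiplying each by 4 gives whole numbers: C 4.00, H 6.00, O 5.00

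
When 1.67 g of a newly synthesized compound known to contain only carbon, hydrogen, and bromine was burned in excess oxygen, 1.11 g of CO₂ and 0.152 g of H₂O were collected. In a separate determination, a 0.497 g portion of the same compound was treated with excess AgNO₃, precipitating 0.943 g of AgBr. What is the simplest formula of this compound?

mol C = 1.11 g CO₂ ÷ 44.009 g/mol = 0.02522 mol
mol H = 2 × 0.152 g H₂O ÷ 18.015 g/mol = 0.01687 mol
From the AgBr data: mol Br per gram of compound = (0.943 ÷ 187.772) ÷ 0.497 = 0.01010 mol/g, so in the 1.67 g combustion sample mol Br = 0.01687 mol
Divide by the smallest (0.01687 mol): C 1.495, H 1.000, Br 1.000
Multiplying each by 2 gives whole numbers: C 2.99, H 2.00, Br 2.00

C3H2Br2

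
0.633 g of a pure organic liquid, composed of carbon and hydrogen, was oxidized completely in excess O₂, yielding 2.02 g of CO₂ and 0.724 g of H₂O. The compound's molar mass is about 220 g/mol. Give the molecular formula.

C16H28

mol C = 2.02 g CO₂ ÷ 44.009 g/mol = 0.04590 mol
mol H = 2 × 0.724 g H₂O ÷ 18.015 g/mol = 0.08038 mol
Divide by the smallest (0.04590 mol): C 1.000, H 1.751
Multiplying each by 4 gives whole numbers: C 4.00, H 7.00
Empirical formula: C4H7
Empirical-formula mass = 55.10 g/mol; 220 ÷ 55.10 ≈ 4, so the molecular formula is C16H28.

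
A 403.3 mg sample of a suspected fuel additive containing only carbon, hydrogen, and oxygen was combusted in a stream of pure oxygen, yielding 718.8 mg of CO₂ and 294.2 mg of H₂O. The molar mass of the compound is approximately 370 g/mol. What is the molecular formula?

C15H30O10

mol C = 0.7188 g CO₂ ÷ 44.009 g/mol = 0.016333 mol
mol H = 2 × 0.2942 g H₂O ÷ 18.015 g/mol = 0.032662 mol
mass O = 0.4033 − (0.19618 + 0.032923) = 0.17420 g → mol O = 0.17420 ÷ 15.999 = 0.010888 mol
Divide by the smallest (0.010888 mol): C 1.500, H 3.000, O 1.000
Multiplying each by 2 gives whole numbers: C 3.00, H 6.00, O 2.00
Empirical formula: C3H6O2
Empirical-formula mass = 74.08 g/mol; 370 ÷ 74.08 ≈ 5, so the molecular formula is C15H30O10.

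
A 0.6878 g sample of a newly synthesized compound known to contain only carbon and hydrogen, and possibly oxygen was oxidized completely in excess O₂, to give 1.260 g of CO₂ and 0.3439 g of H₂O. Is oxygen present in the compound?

yes

mol C = 1.260 g CO₂ ÷ 44.009 g/mol = 0.028631 mol
mol H = 2 × 0.3439 g H₂O ÷ 18.015 g/mol = 0.038179 mol
C and H account for only 0.38237 g of the 0.6878 g sample; the remaining 0.30543 g must be oxygen.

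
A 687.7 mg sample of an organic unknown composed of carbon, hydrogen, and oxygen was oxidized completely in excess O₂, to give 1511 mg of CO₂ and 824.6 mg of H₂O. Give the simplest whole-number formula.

C3H8O

mol C = 1.511 g CO₂ ÷ 44.009 g/mol = 0.034334 mol
mol H = 2 × 0.8246 g H₂O ÷ 18.015 g/mol = 0.091546 mol
mass O = 0.6877 − (0.41238 + 0.092278) = 0.18304 g → mol O = 0.18304 ÷ 15.999 = 0.011441 mol
Divide by the smallest (0.011441 mol): C 3.001, H 8.002, O 1.000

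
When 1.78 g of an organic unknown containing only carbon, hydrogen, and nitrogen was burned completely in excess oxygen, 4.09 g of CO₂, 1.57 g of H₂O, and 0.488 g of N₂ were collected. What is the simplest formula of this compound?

C8H15N3

mol C = 4.09 g CO₂ ÷ 44.009 g/mol = 0.09294 mol
mol H = 2 × 1.57 g H₂O ÷ 18.015 g/mol = 0.1743 mol
mol N = 2 × 0.488 g N₂ ÷ 28.014 g/mol = 0.03484 mol
Divide by the smallest (0.03484 mol): C 2.668, H 5.003, N 1.000
Multiplying each by 3 gives whole numbers: C 8.00, H 15.01, N 3.00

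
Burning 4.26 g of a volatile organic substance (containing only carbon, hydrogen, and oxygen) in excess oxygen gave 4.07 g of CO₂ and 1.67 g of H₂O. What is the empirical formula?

mol C = 4.07 g CO₂ ÷ 44.009 g/mol = 0.09248 mol
mol H = 2 × 1.67 g H₂O ÷ 18.015 g/mol = 0.1854 mol
mass O = 4.26 − (1.111 + 0.1869) = 2.962 g → mol O = 2.962 ÷ 15.999 = 0.1852 mol
Divide by the smallest (0.09248 mol): C 1.000, H 2.005, O 2.002

CH2O2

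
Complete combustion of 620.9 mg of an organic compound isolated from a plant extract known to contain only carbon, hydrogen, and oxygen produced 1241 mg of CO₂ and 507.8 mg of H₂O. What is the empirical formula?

mol C = 1.241 g CO₂ ÷ 44.009 g/mol = 0.028199 mol
mol H = 2 × 0.5078 g H₂O ÷ 18.015 g/mol = 0.056375 mol
mass O = 0.6209 − (0.33870 + 0.056826) = 0.22538 g → mol O = 0.22538 ÷ 15.999 = 0.014087 mol
Divide by the smallest (0.014087 mol): C 2.002, H 4.002, O 1.000

C2H4O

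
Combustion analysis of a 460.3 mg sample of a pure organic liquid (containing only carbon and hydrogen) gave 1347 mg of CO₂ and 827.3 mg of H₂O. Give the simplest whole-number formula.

CH3

mol C = 1.347 g CO₂ ÷ 44.009 g/mol = 0.030607 mol
mol H = 2 × 0.8273 g H₂O ÷ 18.015 g/mol = 0.091846 mol
Divide by the smallest (0.030607 mol): C 1.000, H 3.001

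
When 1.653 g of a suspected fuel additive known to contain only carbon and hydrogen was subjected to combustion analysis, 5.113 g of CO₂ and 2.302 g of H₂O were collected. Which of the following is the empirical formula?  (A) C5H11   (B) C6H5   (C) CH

(A) C5H11

mol C = 5.113 g CO₂ ÷ 44.009 g/mol = 0.11618 mol
mol H = 2 × 2.302 g H₂O ÷ 18.015 g/mol = 0.25556 mol
Divide by the smallest (0.11618 mol): C 1.000, H 2.200
Multiplying each by 5 gives whole numbers: C 5.00, H 11.00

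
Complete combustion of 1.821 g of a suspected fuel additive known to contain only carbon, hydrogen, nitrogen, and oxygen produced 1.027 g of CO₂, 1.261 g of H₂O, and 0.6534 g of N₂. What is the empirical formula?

mol C = 1.027 g CO₂ ÷ 44.009 g/mol = 0.023336 mol
mol H = 2 × 1.261 g H₂O ÷ 18.015 g/mol = 0.13999 mol
mol N = 2 × 0.6534 g N₂ ÷ 28.014 g/mol = 0.046648 mol
mass O = 1.821 − (0.28029 + 0.14111 + 0.65340) = 0.74620 g → mol O = 0.74620 ÷ 15.999 = 0.046640 mol
Divide by the smallest (0.023336 mol): C 1.000, H 5.999, N 1.999, O 1.999

CH6N2O2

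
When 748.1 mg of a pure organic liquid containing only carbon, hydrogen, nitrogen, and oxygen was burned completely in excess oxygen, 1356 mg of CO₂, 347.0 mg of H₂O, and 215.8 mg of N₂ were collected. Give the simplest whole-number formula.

C4H5N2O

mol C = 1.356 g CO₂ ÷ 44.009 g/mol = 0.030812 mol
mol H = 2 × 0.3470 g H₂O ÷ 18.015 g/mol = 0.038523 mol
mol N = 2 × 0.2158 g N₂ ÷ 28.014 g/mol = 0.015407 mol
mass O = 0.7481 − (0.37008 + 0.038832 + 0.21580) = 0.12339 g → mol O = 0.12339 ÷ 15.999 = 0.0077122 mol
Divide by the smallest (0.0077122 mol): C 3.995, H 4.995, N 1.998, O 1.000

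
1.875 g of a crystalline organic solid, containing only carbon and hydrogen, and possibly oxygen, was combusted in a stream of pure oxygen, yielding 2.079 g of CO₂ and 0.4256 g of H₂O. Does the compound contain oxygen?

yes

mol C = 2.079 g CO₂ ÷ 44.009 g/mol = 0.047240 mol
mol H = 2 × 0.4256 g H₂O ÷ 18.015 g/mol = 0.047250 mol
C and H account for only 0.61503 g of the 1.875 g sample; the remaining 1.2600 g must be oxygen.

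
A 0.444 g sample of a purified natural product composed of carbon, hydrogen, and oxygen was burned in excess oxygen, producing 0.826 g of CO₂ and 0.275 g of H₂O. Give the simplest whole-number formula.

mol C = 0.826 g CO₂ ÷ 44.009 g/mol = 0.01877 mol
mol H = 2 × 0.275 g H₂O ÷ 18.015 g/mol = 0.03053 mol
mass O = 0.444 − (0.2254 + 0.03077) = 0.1878 g → mol O = 0.1878 ÷ 15.999 = 0.01174 mol
Divide by the smallest (0.01174 mol): C 1.599, H 2.601, O 1.000
Multiplying each by 5 gives whole numbers: C 8.00, H 13.01, O 5.00

C8H13O5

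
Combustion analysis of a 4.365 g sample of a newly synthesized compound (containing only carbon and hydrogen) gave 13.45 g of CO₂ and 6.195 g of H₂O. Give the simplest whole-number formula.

mol C = 13.45 g CO₂ ÷ 44.009 g/mol = 0.30562 mol
mol H = 2 × 6.195 g H₂O ÷ 18.015 g/mol = 0.68776 mol
Divide by the smallest (0.30562 mol): C 1.000, H 2.250
Multiplying each by 4 gives whole numbers: C 4.00, H 9.00

C4H9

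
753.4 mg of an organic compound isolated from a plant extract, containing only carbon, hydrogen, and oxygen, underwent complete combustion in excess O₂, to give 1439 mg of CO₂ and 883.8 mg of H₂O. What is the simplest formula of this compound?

mol C = 1.439 g CO₂ ÷ 44.009 g/mol = 0.032698 mol
mol H = 2 × 0.8838 g H₂O ÷ 18.015 g/mol = 0.098118 mol
mass O = 0.7534 − (0.39273 + 0.098903) = 0.26176 g → mol O = 0.26176 ÷ 15.999 = 0.016361 mol
Divide by the smallest (0.016361 mol): C 1.998, H 5.997, O 1.000

C2H6O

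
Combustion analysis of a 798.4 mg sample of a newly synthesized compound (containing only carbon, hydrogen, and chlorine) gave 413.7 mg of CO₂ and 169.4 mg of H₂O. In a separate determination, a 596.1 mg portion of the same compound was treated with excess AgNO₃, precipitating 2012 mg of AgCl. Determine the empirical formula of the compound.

mol C = 0.4137 g CO₂ ÷ 44.009 g/mol = 0.0094003 mol
mol H = 2 × 0.1694 g H₂O ÷ 18.015 g/mol = 0.018807 mol
From the AgCl data: mol Cl per gram of compound = (2.012 ÷ 143.318) ÷ 0.5961 = 0.023551 mol/g, so in the 0.7984 g combustion sample mol Cl = 0.018803 mol
Divide by the smallest (0.0094003 mol): C 1.000, H 2.001, Cl 2.000

CH2Cl2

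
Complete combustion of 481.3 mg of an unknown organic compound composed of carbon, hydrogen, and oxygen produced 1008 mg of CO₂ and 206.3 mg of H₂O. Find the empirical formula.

mol C = 1.008 g CO₂ ÷ 44.009 g/mol = 0.022904 mol
mol H = 2 × 0.2063 g H₂O ÷ 18.015 g/mol = 0.022903 mol
mass O = 0.4813 − (0.27510 + 0.023086) = 0.18311 g → mol O = 0.18311 ÷ 15.999 = 0.011445 mol
Divide by the smallest (0.011445 mol): C 2.001, H 2.001, O 1.000

C2H2O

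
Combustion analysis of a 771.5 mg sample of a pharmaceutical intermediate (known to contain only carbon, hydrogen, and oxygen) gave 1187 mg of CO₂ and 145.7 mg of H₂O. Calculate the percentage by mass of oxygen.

55.90%

mol C = 1.187 g CO₂ ÷ 44.009 g/mol = 0.026972 mol
mol H = 2 × 0.1457 g H₂O ÷ 18.015 g/mol = 0.016175 mol
mass O = 0.7715 − (0.32396 + 0.016305) = 0.43124 g → mol O = 0.43124 ÷ 15.999 = 0.026954 mol
mass % O = 0.43124 g ÷ 0.7715 g × 100%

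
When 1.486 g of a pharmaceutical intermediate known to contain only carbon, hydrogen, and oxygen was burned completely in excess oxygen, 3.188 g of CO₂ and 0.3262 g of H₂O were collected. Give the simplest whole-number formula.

mol C = 3.188 g CO₂ ÷ 44.009 g/mol = 0.072440 mol
mol H = 2 × 0.3262 g H₂O ÷ 18.015 g/mol = 0.036214 mol
mass O = 1.486 − (0.87007 + 0.036504) = 0.57942 g → mol O = 0.57942 ÷ 15.999 = 0.036216 mol
Divide by the smallest (0.036214 mol): C 2.000, H 1.000, O 1.000

C2HO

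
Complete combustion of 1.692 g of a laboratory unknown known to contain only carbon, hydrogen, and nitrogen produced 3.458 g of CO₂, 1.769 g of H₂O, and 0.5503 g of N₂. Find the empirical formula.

mol C = 3.458 g CO₂ ÷ 44.009 g/mol = 0.078575 mol
mol H = 2 × 1.769 g H₂O ÷ 18.015 g/mol = 0.19639 mol
mol N = 2 × 0.5503 g N₂ ÷ 28.014 g/mol = 0.039287 mol
Divide by the smallest (0.039287 mol): C 2.000, H 4.999, N 1.000

C2H5N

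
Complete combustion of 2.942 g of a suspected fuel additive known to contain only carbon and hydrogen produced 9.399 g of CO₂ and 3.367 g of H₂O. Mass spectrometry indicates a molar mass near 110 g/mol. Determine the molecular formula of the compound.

C8H14

mol C = 9.399 g CO₂ ÷ 44.009 g/mol = 0.21357 mol
mol H = 2 × 3.367 g H₂O ÷ 18.015 g/mol = 0.37380 mol
Divide by the smallest (0.21357 mol): C 1.000, H 1.750
Multiplying each by 4 gives whole numbers: C 4.00, H 7.00
Empirical formula: C4H7
Empirical-formula mass = 55.10 g/mol; 110 ÷ 55.10 ≈ 2, so the molecular formula is C8H14.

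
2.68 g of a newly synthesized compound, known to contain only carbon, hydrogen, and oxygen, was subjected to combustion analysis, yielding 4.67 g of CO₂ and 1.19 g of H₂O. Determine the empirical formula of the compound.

C4H5O3

mol C = 4.67 g CO₂ ÷ 44.009 g/mol = 0.1061 mol
mol H = 2 × 1.19 g H₂O ÷ 18.015 g/mol = 0.1321 mol
mass O = 2.68 − (1.275 + 0.1332) = 1.272 g → mol O = 1.272 ÷ 15.999 = 0.07952 mol
Divide by the smallest (0.07952 mol): C 1.334, H 1.661, O 1.000
Multiplying each by 3 gives whole numbers: C 4.00, H 4.98, O 3.00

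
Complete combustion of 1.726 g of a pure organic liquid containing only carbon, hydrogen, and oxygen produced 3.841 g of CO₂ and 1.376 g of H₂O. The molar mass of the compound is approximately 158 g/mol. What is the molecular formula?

C8H14O3

mol C = 3.841 g CO₂ ÷ 44.009 g/mol = 0.087278 mol
mol H = 2 × 1.376 g H₂O ÷ 18.015 g/mol = 0.15276 mol
mass O = 1.726 − (1.0483 + 0.15398) = 0.52373 g → mol O = 0.52373 ÷ 15.999 = 0.032735 mol
Divide by the smallest (0.032735 mol): C 2.666, H 4.667, O 1.000
Multiplying each by 3 gives whole numbers: C 8.00, H 14.00, O 3.00
Empirical formula: C8H14O3
Empirical-formula mass = 158.20 g/mol; 158 ÷ 158.20 ≈ 1, so the molecular formula is C8H14O3.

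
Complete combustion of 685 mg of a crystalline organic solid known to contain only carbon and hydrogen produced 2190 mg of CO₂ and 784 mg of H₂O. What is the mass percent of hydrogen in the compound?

12.8%

mol C = 2.19 g CO₂ ÷ 44.009 g/mol = 0.04976 mol
mol H = 2 × 0.784 g H₂O ÷ 18.015 g/mol = 0.08704 mol
mass % H = 0.08773 g ÷ 0.685 g × 100%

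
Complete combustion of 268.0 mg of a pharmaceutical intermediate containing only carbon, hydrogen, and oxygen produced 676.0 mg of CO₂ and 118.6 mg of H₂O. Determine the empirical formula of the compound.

C7H6O2

mol C = 0.6760 g CO₂ ÷ 44.009 g/mol = 0.015360 mol
mol H = 2 × 0.1186 g H₂O ÷ 18.015 g/mol = 0.013167 mol
mass O = 0.2680 − (0.18449 + 0.013272) = 0.070233 g → mol O = 0.070233 ÷ 15.999 = 0.0043898 mol
Divide by the smallest (0.0043898 mol): C 3.499, H 2.999, O 1.000
Multiplying each by 2 gives whole numbers: C 7.00, H 6.00, O 2.00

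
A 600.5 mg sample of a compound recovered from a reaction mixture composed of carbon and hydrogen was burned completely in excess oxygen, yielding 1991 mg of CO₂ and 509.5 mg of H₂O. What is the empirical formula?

mol C = 1.991 g CO₂ ÷ 44.009 g/mol = 0.045241 mol
mol H = 2 × 0.5095 g H₂O ÷ 18.015 g/mol = 0.056564 mol
Divide by the smallest (0.045241 mol): C 1.000, H 1.250
Multiplying each by 4 gives whole numbers: C 4.00, H 5.00

C4H5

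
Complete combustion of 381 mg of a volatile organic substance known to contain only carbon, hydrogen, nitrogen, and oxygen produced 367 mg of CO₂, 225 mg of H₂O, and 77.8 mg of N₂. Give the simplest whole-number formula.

C3H9N2O4

mol C = 0.367 g CO₂ ÷ 44.009 g/mol = 0.008339 mol
mol H = 2 × 0.225 g H₂O ÷ 18.015 g/mol = 0.02498 mol
mol N = 2 × 0.0778 g N₂ ÷ 28.014 g/mol = 0.005554 mol
mass O = 0.381 − (0.1002 + 0.02518 + 0.07780) = 0.1779 g → mol O = 0.1779 ÷ 15.999 = 0.01112 mol
Divide by the smallest (0.005554 mol): C 1.501, H 4.497, N 1.000, O 2.001
Multiplying each by 2 gives whole numbers: C 3.00, H 8.99, N 2.00, O 4.00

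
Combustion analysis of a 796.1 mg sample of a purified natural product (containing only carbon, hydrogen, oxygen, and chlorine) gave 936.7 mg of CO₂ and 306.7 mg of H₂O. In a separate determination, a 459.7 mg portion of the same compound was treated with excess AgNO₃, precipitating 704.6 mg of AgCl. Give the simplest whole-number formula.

mol C = 0.9367 g CO₂ ÷ 44.009 g/mol = 0.021284 mol
mol H = 2 × 0.3067 g H₂O ÷ 18.015 g/mol = 0.034049 mol
From the AgCl data: mol Cl per gram of compound = (0.7046 ÷ 143.318) ÷ 0.4597 = 0.010695 mol/g, so in the 0.7961 g combustion sample mol Cl = 0.0085140 mol
mass O = 0.7961 − (0.25565 + 0.034322 + 0.30182) = 0.20431 g → mol O = 0.20431 ÷ 15.999 = 0.012770 mol
Divide by the smallest (0.0085140 mol): C 2.500, H 3.999, Cl 1.000, O 1.500
Multiplying each by 2 gives whole numbers: C 5.00, H 8.00, Cl 2.00, O 3.00

C5H8Cl2O3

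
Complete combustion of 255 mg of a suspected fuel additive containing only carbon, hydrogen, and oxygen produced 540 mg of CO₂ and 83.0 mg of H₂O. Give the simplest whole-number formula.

C4H3O2

mol C = 0.540 g CO₂ ÷ 44.009 g/mol = 0.01227 mol
mol H = 2 × 0.0830 g H₂O ÷ 18.015 g/mol = 0.009215 mol
mass O = 0.255 − (0.1474 + 0.009288) = 0.09833 g → mol O = 0.09833 ÷ 15.999 = 0.006146 mol
Divide by the smallest (0.006146 mol): C 1.996, H 1.499, O 1.000
Multiplying each by 2 gives whole numbers: C 3.99, H 3.00, O 2.00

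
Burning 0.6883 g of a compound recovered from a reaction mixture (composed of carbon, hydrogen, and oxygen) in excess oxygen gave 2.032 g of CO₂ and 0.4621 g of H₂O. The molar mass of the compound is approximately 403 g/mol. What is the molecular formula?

mol C = 2.032 g CO₂ ÷ 44.009 g/mol = 0.046172 mol
mol H = 2 × 0.4621 g H₂O ÷ 18.015 g/mol = 0.051302 mol
mass O = 0.6883 − (0.55458 + 0.051712) = 0.082012 g → mol O = 0.082012 ÷ 15.999 = 0.0051260 mol
Divide by the smallest (0.0051260 mol): C 9.007, H 10.008, O 1.000
Empirical formula: C9H10O
Empirical-formula mass = 134.18 g/mol; 403 ÷ 134.18 ≈ 3, so the molecular formula is C27H30O3.

C27H30O3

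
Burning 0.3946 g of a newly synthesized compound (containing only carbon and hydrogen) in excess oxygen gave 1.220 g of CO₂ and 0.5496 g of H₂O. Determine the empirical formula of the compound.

C5H11

mol C = 1.220 g CO₂ ÷ 44.009 g/mol = 0.027722 mol
mol H = 2 × 0.5496 g H₂O ÷ 18.015 g/mol = 0.061016 mol
Divide by the smallest (0.027722 mol): C 1.000, H 2.201
Multiplying each by 5 gives whole numbers: C 5.00, H 11.01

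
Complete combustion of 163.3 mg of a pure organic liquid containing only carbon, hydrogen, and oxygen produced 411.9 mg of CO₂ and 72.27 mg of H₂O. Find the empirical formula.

C7H6O2

mol C = 0.4119 g CO₂ ÷ 44.009 g/mol = 0.0093594 mol
mol H = 2 × 0.07227 g H₂O ÷ 18.015 g/mol = 0.0080233 mol
mass O = 0.1633 − (0.11242 + 0.0080875) = 0.042796 g → mol O = 0.042796 ÷ 15.999 = 0.0026749 mol
Divide by the smallest (0.0026749 mol): C 3.499, H 2.999, O 1.000
Multiplying each by 2 gives whole numbers: C 7.00, H 6.00, O 2.00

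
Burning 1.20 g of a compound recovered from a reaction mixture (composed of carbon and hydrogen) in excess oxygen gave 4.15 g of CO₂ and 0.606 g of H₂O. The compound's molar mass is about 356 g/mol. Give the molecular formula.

mol C = 4.15 g CO₂ ÷ 44.009 g/mol = 0.09430 mol
mol H = 2 × 0.606 g H₂O ÷ 18.015 g/mol = 0.06728 mol
Divide by the smallest (0.06728 mol): C 1.402, H 1.000
Multiplying each by 5 gives whole numbers: C 7.01, H 5.00
Empirical formula: C7H5
Empirical-formula mass = 89.12 g/mol; 356 ÷ 89.12 ≈ 4, so the molecular formula is C28H20.

C28H20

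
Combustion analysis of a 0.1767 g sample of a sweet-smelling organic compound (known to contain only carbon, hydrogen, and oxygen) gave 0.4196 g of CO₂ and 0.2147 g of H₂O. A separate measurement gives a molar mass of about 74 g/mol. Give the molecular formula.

mol C = 0.4196 g CO₂ ÷ 44.009 g/mol = 0.0095344 mol
mol H = 2 × 0.2147 g H₂O ÷ 18.015 g/mol = 0.023836 mol
mass O = 0.1767 − (0.11452 + 0.024026) = 0.038156 g → mol O = 0.038156 ÷ 15.999 = 0.0023849 mol
Divide by the smallest (0.0023849 mol): C 3.998, H 9.994, O 1.000
Empirical formula: C4H10O
Empirical-formula mass = 74.12 g/mol; 74 ÷ 74.12 ≈ 1, so the molecular formula is C4H10O.

C4H10O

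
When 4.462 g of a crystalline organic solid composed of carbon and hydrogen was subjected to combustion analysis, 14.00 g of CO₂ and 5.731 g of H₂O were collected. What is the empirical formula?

mol C = 14.00 g CO₂ ÷ 44.009 g/mol = 0.31812 mol
mol H = 2 × 5.731 g H₂O ÷ 18.015 g/mol = 0.63625 mol
Divide by the smallest (0.31812 mol): C 1.000, H 2.000

CH2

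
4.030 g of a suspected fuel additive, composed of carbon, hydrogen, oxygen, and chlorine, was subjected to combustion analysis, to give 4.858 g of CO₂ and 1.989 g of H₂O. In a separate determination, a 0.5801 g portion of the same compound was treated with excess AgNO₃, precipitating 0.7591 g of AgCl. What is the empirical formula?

mol C = 4.858 g CO₂ ÷ 44.009 g/mol = 0.11039 mol
mol H = 2 × 1.989 g H₂O ÷ 18.015 g/mol = 0.22082 mol
From the AgCl data: mol Cl per gram of compound = (0.7591 ÷ 143.318) ÷ 0.5801 = 0.0091305 mol/g, so in the 4.030 g combustion sample mol Cl = 0.036796 mol
mass O = 4.030 − (1.3259 + 0.22258 + 1.3044) = 1.1771 g → mol O = 1.1771 ÷ 15.999 = 0.073576 mol
Divide by the smallest (0.036796 mol): C 3.000, H 6.001, Cl 1.000, O 2.000

C3H6ClO2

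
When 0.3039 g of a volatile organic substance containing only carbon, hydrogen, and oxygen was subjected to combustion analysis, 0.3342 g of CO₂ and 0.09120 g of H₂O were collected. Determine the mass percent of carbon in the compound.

30.01%

mol C = 0.3342 g CO₂ ÷ 44.009 g/mol = 0.0075939 mol
mol H = 2 × 0.09120 g H₂O ÷ 18.015 g/mol = 0.010125 mol
mass O = 0.3039 − (0.091210 + 0.010206) = 0.20248 g → mol O = 0.20248 ÷ 15.999 = 0.012656 mol
mass % C = 0.091210 g ÷ 0.3039 g × 100%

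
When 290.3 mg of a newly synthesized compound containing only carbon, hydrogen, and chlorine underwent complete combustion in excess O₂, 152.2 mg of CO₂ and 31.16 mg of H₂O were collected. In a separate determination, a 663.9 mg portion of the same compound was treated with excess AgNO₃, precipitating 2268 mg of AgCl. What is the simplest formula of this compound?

CHCl2

mol C = 0.1522 g CO₂ ÷ 44.009 g/mol = 0.0034584 mol
mol H = 2 × 0.03116 g H₂O ÷ 18.015 g/mol = 0.0034593 mol
From the AgCl data: mol Cl per gram of compound = (2.268 ÷ 143.318) ÷ 0.6639 = 0.023836 mol/g, so in the 0.2903 g combustion sample mol Cl = 0.0069197 mol
Divide by the smallest (0.0034584 mol): C 1.000, H 1.000, Cl 2.001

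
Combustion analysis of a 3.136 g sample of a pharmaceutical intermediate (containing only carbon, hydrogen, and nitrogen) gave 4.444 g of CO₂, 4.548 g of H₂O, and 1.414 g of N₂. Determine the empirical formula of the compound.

CH5N

mol C = 4.444 g CO₂ ÷ 44.009 g/mol = 0.10098 mol
mol H = 2 × 4.548 g H₂O ÷ 18.015 g/mol = 0.50491 mol
mol N = 2 × 1.414 g N₂ ÷ 28.014 g/mol = 0.10095 mol
Divide by the smallest (0.10095 mol): C 1.000, H 5.002, N 1.000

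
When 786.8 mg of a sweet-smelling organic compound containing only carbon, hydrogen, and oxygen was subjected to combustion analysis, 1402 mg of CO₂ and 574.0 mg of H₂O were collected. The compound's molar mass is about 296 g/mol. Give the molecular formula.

mol C = 1.402 g CO₂ ÷ 44.009 g/mol = 0.031857 mol
mol H = 2 × 0.5740 g H₂O ÷ 18.015 g/mol = 0.063725 mol
mass O = 0.7868 − (0.38264 + 0.064234) = 0.33993 g → mol O = 0.33993 ÷ 15.999 = 0.021247 mol
Divide by the smallest (0.021247 mol): C 1.499, H 2.999, O 1.000
Multiplying each by 2 gives whole numbers: C 3.00, H 6.00, O 2.00
Empirical formula: C3H6O2
Empirical-formula mass = 74.08 g/mol; 296 ÷ 74.08 ≈ 4, so the molecular formula is C12H24O8.

C12H24O8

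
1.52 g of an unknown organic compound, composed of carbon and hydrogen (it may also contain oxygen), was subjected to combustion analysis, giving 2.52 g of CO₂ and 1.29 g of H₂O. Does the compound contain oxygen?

yes

mol C = 2.52 g CO₂ ÷ 44.009 g/mol = 0.05726 mol
mol H = 2 × 1.29 g H₂O ÷ 18.015 g/mol = 0.1432 mol
C and H account for only 0.8321 g of the 1.52 g sample; the remaining 0.6879 g must be oxygen.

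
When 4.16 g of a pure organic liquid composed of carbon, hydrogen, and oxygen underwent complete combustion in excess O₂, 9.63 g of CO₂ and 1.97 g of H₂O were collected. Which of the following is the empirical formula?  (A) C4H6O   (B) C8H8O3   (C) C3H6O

(B) C8H8O3

mol C = 9.63 g CO₂ ÷ 44.009 g/mol = 0.2188 mol
mol H = 2 × 1.97 g H₂O ÷ 18.015 g/mol = 0.2187 mol
mass O = 4.16 − (2.628 + 0.2205) = 1.311 g → mol O = 1.311 ÷ 15.999 = 0.08196 mol
Divide by the smallest (0.08196 mol): C 2.670, H 2.668, O 1.000
Multiplying each by 3 gives whole numbers: C 8.01, H 8.01, O 3.00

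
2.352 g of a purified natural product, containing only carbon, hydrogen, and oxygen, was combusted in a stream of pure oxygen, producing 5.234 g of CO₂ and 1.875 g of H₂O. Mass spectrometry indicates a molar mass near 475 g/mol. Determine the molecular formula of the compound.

C24H42O9

mol C = 5.234 g CO₂ ÷ 44.009 g/mol = 0.11893 mol
mol H = 2 × 1.875 g H₂O ÷ 18.015 g/mol = 0.20816 mol
mass O = 2.352 − (1.4285 + 0.20983) = 0.71370 g → mol O = 0.71370 ÷ 15.999 = 0.044609 mol
Divide by the smallest (0.044609 mol): C 2.666, H 4.666, O 1.000
Multiplying each by 3 gives whole numbers: C 8.00, H 14.00, O 3.00
Empirical formula: C8H14O3
Empirical-formula mass = 158.20 g/mol; 475 ÷ 158.20 ≈ 3, so the molecular formula is C24H42O9.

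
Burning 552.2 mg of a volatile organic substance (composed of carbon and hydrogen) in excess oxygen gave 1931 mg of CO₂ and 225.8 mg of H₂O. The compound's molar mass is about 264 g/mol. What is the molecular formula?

C21H12

mol C = 1.931 g CO₂ ÷ 44.009 g/mol = 0.043877 mol
mol H = 2 × 0.2258 g H₂O ÷ 18.015 g/mol = 0.025068 mol
Divide by the smallest (0.025068 mol): C 1.750, H 1.000
Multiplying each by 4 gives whole numbers: C 7.00, H 4.00
Empirical formula: C7H4
Empirical-formula mass = 88.11 g/mol; 264 ÷ 88.11 ≈ 3, so the molecular formula is C21H12.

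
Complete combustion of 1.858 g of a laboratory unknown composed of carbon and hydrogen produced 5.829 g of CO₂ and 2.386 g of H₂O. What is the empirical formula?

mol C = 5.829 g CO₂ ÷ 44.009 g/mol = 0.13245 mol
mol H = 2 × 2.386 g H₂O ÷ 18.015 g/mol = 0.26489 mol
Divide by the smallest (0.13245 mol): C 1.000, H 2.000

CH2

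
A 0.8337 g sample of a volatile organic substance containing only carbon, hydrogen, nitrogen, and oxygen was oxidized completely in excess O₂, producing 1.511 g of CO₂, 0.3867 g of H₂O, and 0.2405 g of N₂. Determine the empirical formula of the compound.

C4H5N2O

mol C = 1.511 g CO₂ ÷ 44.009 g/mol = 0.034334 mol
mol H = 2 × 0.3867 g H₂O ÷ 18.015 g/mol = 0.042931 mol
mol N = 2 × 0.2405 g N₂ ÷ 28.014 g/mol = 0.017170 mol
mass O = 0.8337 − (0.41238 + 0.043274 + 0.24050) = 0.13754 g → mol O = 0.13754 ÷ 15.999 = 0.0085969 mol
Divide by the smallest (0.0085969 mol): C 3.994, H 4.994, N 1.997, O 1.000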